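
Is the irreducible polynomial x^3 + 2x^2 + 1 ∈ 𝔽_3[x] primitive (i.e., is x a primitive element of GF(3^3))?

Yes

Write f(x) = x^3 + 2x^2 + 1.
|GF(3^3)^×| = 3^3 − 1 = 26. Prime factorization: 26 = 2·13.
f is primitive ⇔ x has order 26 in GF(3)[x]/(f), i.e. x^(26/q) ≠ 1 for each prime q | 26.
x^(13) mod f = 2.
x^(2) mod f = x^2.
None equal 1, so x has full order 26; f is primitive.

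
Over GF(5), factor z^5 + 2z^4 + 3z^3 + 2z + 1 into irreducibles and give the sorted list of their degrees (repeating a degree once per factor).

5

Write f(z) = z^5 + 2z^4 + 3z^3 + 2z + 1.
Roots in GF(5): f(0) = 1; f(1) = 4; f(2) = 3; f(3) = 3; f(4) = 2.
Complete factorization: f(z) = (z^5 + 2z^4 + 3z^3 + 2z + 1).
Factor degrees with multiplicity: 5 = 5.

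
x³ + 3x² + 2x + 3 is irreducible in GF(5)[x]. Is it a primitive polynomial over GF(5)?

Write f(x) = x³ + 3x² + 2x + 3.
|GF(5^3)^×| = 5^3 − 1 = 124. Prime factorization: 124 = 2^2·31.
f is primitive ⇔ x has order 124 in GF(5)[x]/(f), i.e. x^(124/q) ≠ 1 for each prime q | 124.
x^(62) mod f = 4.
x^(4) mod f = 2x² + 3x + 4.
None equal 1, so x has full order 124; f is primitive.

Yes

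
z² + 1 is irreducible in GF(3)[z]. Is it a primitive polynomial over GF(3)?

Write f(z) = z² + 1.
|GF(3^2)^×| = 3^2 − 1 = 8. Prime factorization: 8 = 2^3.
f is primitive ⇔ z has order 8 in GF(3)[z]/(f), i.e. z^(8/q) ≠ 1 for each prime q | 8.
z^(4) mod f = 1
Since z^(4) = 1, the order of z divides 4 < 8; not primitive.

No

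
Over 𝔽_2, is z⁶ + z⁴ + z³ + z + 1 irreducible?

Write f(z) = z⁶ + z⁴ + z³ + z + 1.
Check for roots in 𝔽_2: f(0) = 1; f(1) = 1.
No roots, so no linear factors.
Monic irreducibles of degree 2 over GF(2): z² + z + 1.
None of them divide f (all give nonzero remainder).
Monic irreducibles of degree 3 over GF(2): z³ + z + 1, z³ + z² + 1.
None of them divide f (all give nonzero remainder).
No irreducible factor of degree ≤ 3 exists, so f is irreducible over GF(2).

Yes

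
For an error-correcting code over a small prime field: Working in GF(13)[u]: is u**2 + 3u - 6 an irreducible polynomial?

Write P(u) = u**2 + 3u - 6.
Check each element of GF(13) for a root: P(0)=7, P(1)=11, P(2)=4, P(3)=12, P(4)=9, P(5)=8, P(6)=9, P(7)=12, P(8)=4, P(9)=11, P(10)=7, P(11)=5, P(12)=5.
No roots. A degree-2 polynomial over a field with no linear factor is irreducible.

Yes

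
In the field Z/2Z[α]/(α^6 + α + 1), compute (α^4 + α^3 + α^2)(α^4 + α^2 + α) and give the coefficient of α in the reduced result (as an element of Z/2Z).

1

Multiply in Z/2Z[α]: (α^4 + α^3 + α^2)·(α^4 + α^2 + α) = α^8 + α^7 + α^3.
Reduce using α^6 ≡ α + 1 (mod α^6 + α + 1).
Reduced: α.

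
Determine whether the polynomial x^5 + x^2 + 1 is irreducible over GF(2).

Yes

Write P(x) = x^5 + x^2 + 1.
Check for roots in GF(2): P(0) = 1; P(1) = 1.
No roots, so no linear factors.
Monic irreducibles of degree 2 over GF(2): x^2 + x + 1.
None of them divide P (all give nonzero remainder).
No irreducible factor of degree ≤ 2 exists, so P is irreducible over GF(2).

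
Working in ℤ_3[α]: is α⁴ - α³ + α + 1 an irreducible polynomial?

Yes

Write P(α) = α⁴ - α³ + α + 1.
Check for roots in ℤ_3: P(0) = 1; P(1) = 2; P(2) = 2.
No roots, so no linear factors.
Monic irreducibles of degree 2 over GF(3): α² + 1, α² + α - 1, α² - α - 1.
None of them divide P (all give nonzero remainder).
No irreducible factor of degree ≤ 2 exists, so P is irreducible over GF(3).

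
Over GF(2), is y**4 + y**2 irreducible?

Write g(y) = y**4 + y**2.
Check for roots in GF(2): g(0) = 0 → root; g(1) = 0 → root.
g(0) = 0, so (y) divides g(y); g is reducible.

No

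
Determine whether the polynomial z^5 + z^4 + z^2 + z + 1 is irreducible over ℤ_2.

Yes

Write f(z) = z^5 + z^4 + z^2 + z + 1.
Check for roots in ℤ_2: f(0) = 1; f(1) = 1.
No roots, so no linear factors.
Monic irreducibles of degree 2 over GF(2): z^2 + z + 1.
None of them divide f (all give nonzero remainder).
No irreducible factor of degree ≤ 2 exists, so f is irreducible over GF(2).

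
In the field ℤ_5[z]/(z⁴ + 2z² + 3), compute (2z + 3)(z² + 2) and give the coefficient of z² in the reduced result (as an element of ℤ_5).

Multiply in ℤ_5[z]: (2z + 3)·(z² + 2) = 2z³ + 3z² + 4z + 1.
Reduced: 2z³ + 3z² + 4z + 1.

3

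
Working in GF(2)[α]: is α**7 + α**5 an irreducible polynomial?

Write m(α) = α**7 + α**5.
Check for roots in GF(2): m(0) = 0 → root; m(1) = 0 → root.
m(0) = 0, so (α) divides m(α); m is reducible.

No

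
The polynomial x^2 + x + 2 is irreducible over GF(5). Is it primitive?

Write f(x) = x^2 + x + 2.
|GF(5^2)^×| = 5^2 − 1 = 24. Prime factorization: 24 = 2^3·3.
f is primitive ⇔ x has order 24 in GF(5)[x]/(f), i.e. x^(24/q) ≠ 1 for each prime q | 24.
x^(12) mod f = 4.
x^(8) mod f = 3x + 1.
None equal 1, so x has full order 24; f is primitive.

Yes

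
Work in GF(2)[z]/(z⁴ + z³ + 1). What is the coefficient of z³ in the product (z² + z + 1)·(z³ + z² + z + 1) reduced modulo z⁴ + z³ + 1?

Multiply in GF(2)[z]: (z² + z + 1)·(z³ + z² + z + 1) = z⁵ + z³ + z² + 1.
Reduce using z⁴ ≡ z³ + 1 (mod z⁴ + z³ + 1).
Reduced: z² + z.

0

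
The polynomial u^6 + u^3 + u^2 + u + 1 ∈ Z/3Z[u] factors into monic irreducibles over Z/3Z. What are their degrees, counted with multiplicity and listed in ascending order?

2, 4

Write g(u) = u^6 + u^3 + u^2 + u + 1.
Roots in Z/3Z: g(0) = 1; g(1) = 2; g(2) = 1.
Complete factorization: g(u) = (u^2 + u + 2)·(u^4 + 2u^3 + 2u^2 + u + 2).
Factor degrees with multiplicity: 2 + 4 = 6.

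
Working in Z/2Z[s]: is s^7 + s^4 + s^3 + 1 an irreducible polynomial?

No

Write h(s) = s^7 + s^4 + s^3 + 1.
Check for roots in Z/2Z: h(0) = 1; h(1) = 0 → root.
h(1) = 0, so (s − 1) divides h(s); h is reducible.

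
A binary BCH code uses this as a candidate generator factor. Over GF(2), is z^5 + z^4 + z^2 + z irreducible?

No

Write h(z) = z^5 + z^4 + z^2 + z.
Check for roots in GF(2): h(0) = 0 → root; h(1) = 0 → root.
h(0) = 0, so (z) divides h(z); h is reducible.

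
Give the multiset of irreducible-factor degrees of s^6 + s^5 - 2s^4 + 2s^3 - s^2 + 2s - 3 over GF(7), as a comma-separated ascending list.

1, 1, 1, 3

Write g(s) = s^6 + s^5 - 2s^4 + 2s^3 - s^2 + 2s - 3.
Linear factors from roots: (s - 1), (s - 2), (s + 3).
Complete factorization: g(s) = (s + 3)·(s - 2)·(s - 1)·(s^3 + s^2 - 2s + 3).
Factor degrees with multiplicity: 1 + 1 + 1 + 3 = 6.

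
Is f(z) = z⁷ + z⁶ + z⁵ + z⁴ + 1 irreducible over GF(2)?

Check for roots in GF(2): f(0) = 1; f(1) = 1.
No roots, so no linear factors.
Monic irreducibles of degree 2 over GF(2): z² + z + 1.
None of them divide f (all give nonzero remainder).
Monic irreducibles of degree 3 over GF(2): z³ + z + 1, z³ + z² + 1.
None of them divide f (all give nonzero remainder).
No irreducible factor of degree ≤ 3 exists, so f is irreducible over GF(2).

Yes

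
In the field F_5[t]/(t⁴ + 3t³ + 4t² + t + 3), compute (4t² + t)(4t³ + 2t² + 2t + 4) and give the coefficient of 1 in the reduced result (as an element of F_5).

Multiply in F_5[t]: (4t² + t)·(4t³ + 2t² + 2t + 4) = t⁵ + 2t⁴ + 3t² + 4t.
Reduce using t⁴ ≡ 2t³ + t² + 4t + 2 (mod t⁴ + 3t³ + 4t² + t + 3).
Reduced: 4t³ + t² + 2t + 3.

3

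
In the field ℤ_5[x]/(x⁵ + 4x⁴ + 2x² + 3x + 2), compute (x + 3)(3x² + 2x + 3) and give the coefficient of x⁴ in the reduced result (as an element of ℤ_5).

Multiply in ℤ_5[x]: (x + 3)·(3x² + 2x + 3) = 3x³ + x² + 4x + 4.
Reduced: 3x³ + x² + 4x + 4.

0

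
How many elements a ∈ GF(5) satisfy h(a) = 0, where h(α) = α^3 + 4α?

Evaluate at each of the 5 elements of GF(5):
h(0) = 0 → root; h(1) = 0 → root; h(2) = 1; h(3) = 4; h(4) = 0 → root.
Roots: {0, 1, 4}.

3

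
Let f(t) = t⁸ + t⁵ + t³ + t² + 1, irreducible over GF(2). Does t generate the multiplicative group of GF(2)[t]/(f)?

|GF(2^8)^×| = 2^8 − 1 = 255. Prime factorization: 255 = 3·5·17.
f is primitive ⇔ t has order 255 in GF(2)[t]/(f), i.e. t^(255/q) ≠ 1 for each prime q | 255.
t^(85) mod f = t⁷ + t⁵ + t⁴ + t³ + t² + t.
t^(51) mod f = t⁷ + t⁶ + t⁴ + t³ + t².
t^(15) mod f = t⁷ + t⁶ + t⁵ + t².
None equal 1, so t has full order 255; f is primitive.

Yes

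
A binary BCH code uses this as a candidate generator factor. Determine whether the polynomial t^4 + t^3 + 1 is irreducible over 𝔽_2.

Write h(t) = t^4 + t^3 + 1.
Check for roots in 𝔽_2: h(0) = 1; h(1) = 1.
No roots, so no linear factors.
Monic irreducibles of degree 2 over GF(2): t^2 + t + 1.
None of them divide h (all give nonzero remainder).
No irreducible factor of degree ≤ 2 exists, so h is irreducible over GF(2).

Yes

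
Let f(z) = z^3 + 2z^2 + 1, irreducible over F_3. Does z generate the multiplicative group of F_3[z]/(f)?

|GF(3^3)^×| = 3^3 − 1 = 26. Prime factorization: 26 = 2·13.
f is primitive ⇔ z has order 26 in GF(3)[z]/(f), i.e. z^(26/q) ≠ 1 for each prime q | 26.
z^(13) mod f = 2.
z^(2) mod f = z^2.
None equal 1, so z has full order 26; f is primitive.

Yes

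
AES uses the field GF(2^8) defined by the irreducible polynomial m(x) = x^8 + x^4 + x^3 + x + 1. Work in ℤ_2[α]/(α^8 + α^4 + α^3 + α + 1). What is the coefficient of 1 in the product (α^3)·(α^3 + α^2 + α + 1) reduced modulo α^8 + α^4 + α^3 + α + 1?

0

Multiply in ℤ_2[α]: (α^3)·(α^3 + α^2 + α + 1) = α^6 + α^5 + α^4 + α^3.
Reduced: α^6 + α^5 + α^4 + α^3.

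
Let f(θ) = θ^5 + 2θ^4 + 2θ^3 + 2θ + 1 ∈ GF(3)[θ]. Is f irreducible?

Check for roots in GF(3): f(0) = 1; f(1) = 2; f(2) = 1.
No roots, so no linear factors.
Monic irreducibles of degree 2 over GF(3): θ^2 + 1, θ^2 + θ + 2, θ^2 + 2θ + 2.
None of them divide f (all give nonzero remainder).
No irreducible factor of degree ≤ 2 exists, so f is irreducible over GF(3).

Yes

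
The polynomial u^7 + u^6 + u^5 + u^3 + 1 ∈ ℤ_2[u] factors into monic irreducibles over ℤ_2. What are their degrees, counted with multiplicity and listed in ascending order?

2, 2, 3

Write h(u) = u^7 + u^6 + u^5 + u^3 + 1.
Roots in ℤ_2: h(0) = 1; h(1) = 1.
Complete factorization: h(u) = (u^2 + u + 1)^2·(u^3 + u^2 + 1).
Factor degrees with multiplicity: 2 + 2 + 3 = 7.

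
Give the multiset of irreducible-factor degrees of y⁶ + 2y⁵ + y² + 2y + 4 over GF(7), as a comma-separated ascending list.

Write h(y) = y⁶ + 2y⁵ + y² + 2y + 4.
Linear factors from roots: (y + 5).
Complete factorization: h(y) = (y + 5)·(y² + 6y + 3)·(y³ + 5y² + 3y + 4).
Factor degrees with multiplicity: 1 + 2 + 3 = 6.

1, 2, 3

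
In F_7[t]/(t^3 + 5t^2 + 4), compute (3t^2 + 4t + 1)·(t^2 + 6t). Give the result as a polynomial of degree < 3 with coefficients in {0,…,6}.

4t^2 + t

Multiply in F_7[t]: (3t^2 + 4t + 1)·(t^2 + 6t) = 3t^4 + t^3 + 4t^2 + 6t.
Reduce using t^3 ≡ 2t^2 + 3 (mod t^3 + 5t^2 + 4).
Reduced: 4t^2 + t.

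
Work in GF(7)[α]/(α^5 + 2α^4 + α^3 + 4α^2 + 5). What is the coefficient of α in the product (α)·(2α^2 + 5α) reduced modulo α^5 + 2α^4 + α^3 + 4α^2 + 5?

0

Multiply in GF(7)[α]: (α)·(2α^2 + 5α) = 2α^3 + 5α^2.
Reduced: 2α^3 + 5α^2.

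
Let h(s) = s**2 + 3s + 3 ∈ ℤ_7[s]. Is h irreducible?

Check for roots in ℤ_7: h(0) = 3; h(1) = 0 → root; h(2) = 6; h(3) = 0 → root; h(4) = 3; h(5) = 1; h(6) = 1.
h(1) = 0, so (s − 1) divides h(s); h is reducible.

No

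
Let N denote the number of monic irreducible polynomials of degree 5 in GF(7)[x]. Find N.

The number of monic irreducibles of degree 5 over GF(7) is (1/5)·Σ_{d∣5} μ(5/d) 7^d.
Divisors of 5: 1, 5; μ(5/d) for each: -1, 1.
Σ = − 7^1 + 7^5 = 16800.
N = 16800/5 = 3360.

3360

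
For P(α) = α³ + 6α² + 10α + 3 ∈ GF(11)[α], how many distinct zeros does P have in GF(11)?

3

Evaluate at each of the 11 elements of GF(11):
P(0) = 3; P(1) = 9; P(2) = 0 → root; P(3) = 4; P(4) = 5; P(5) = 9; P(6) = 0 → root; P(7) = 6; P(8) = 0 → root; P(9) = 10; P(10) = 9.
Roots: {2, 6, 8}.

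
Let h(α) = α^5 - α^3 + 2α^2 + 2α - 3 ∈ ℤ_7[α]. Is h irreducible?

Check for roots in ℤ_7: h(0) = 4; h(1) = 1; h(2) = 5; h(3) = 6; h(4) = 3; h(5) = 5; h(6) = 4.
No roots, so no linear factors.
Degree-2 irreducible divisors: test the 21 monic irreducibles of degree 2 over GF(7).
None of them divide h (all give nonzero remainder).
No irreducible factor of degree ≤ 2 exists, so h is irreducible over GF(7).

Yes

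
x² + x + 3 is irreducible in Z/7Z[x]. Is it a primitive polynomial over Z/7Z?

Yes

Write f(x) = x² + x + 3.
|GF(7^2)^×| = 7^2 − 1 = 48. Prime factorization: 48 = 2^4·3.
f is primitive ⇔ x has order 48 in GF(7)[x]/(f), i.e. x^(48/q) ≠ 1 for each prime q | 48.
x^(24) mod f = 6.
x^(16) mod f = 2.
None equal 1, so x has full order 48; f is primitive.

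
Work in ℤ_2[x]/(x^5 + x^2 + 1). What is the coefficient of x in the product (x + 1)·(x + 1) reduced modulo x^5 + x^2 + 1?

0

Multiply in ℤ_2[x]: (x + 1)·(x + 1) = x^2 + 1.
Reduced: x^2 + 1.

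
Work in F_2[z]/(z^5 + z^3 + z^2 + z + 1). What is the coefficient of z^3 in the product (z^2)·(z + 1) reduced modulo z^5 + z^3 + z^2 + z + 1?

Multiply in F_2[z]: (z^2)·(z + 1) = z^3 + z^2.
Reduced: z^3 + z^2.

1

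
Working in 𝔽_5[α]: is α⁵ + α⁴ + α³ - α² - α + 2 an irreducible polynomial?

Yes

Write m(α) = α⁵ + α⁴ + α³ - α² - α + 2.
Check for roots in 𝔽_5: m(0) = 2; m(1) = 3; m(2) = 2; m(3) = 1; m(4) = 1.
No roots, so no linear factors.
Degree-2 irreducible divisors: test the 10 monic irreducibles of degree 2 over GF(5).
None of them divide m (all give nonzero remainder).
No irreducible factor of degree ≤ 2 exists, so m is irreducible over GF(5).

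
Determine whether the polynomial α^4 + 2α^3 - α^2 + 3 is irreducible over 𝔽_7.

Write P(α) = α^4 + 2α^3 - α^2 + 3.
Check for roots in 𝔽_7: P(0) = 3; P(1) = 5; P(2) = 3; P(3) = 3; P(4) = 0 → root; P(5) = 6; P(6) = 1.
P(4) = 0, so (α − 4) divides P(α); P is reducible.

No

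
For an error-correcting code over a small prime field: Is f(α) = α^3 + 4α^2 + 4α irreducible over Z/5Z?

No

Check for roots in Z/5Z: f(0) = 0 → root; f(1) = 4; f(2) = 2; f(3) = 0 → root; f(4) = 4.
f(0) = 0, so (α) divides f(α); f is reducible.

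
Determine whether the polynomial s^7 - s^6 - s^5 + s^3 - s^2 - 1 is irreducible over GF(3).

Write m(s) = s^7 - s^6 - s^5 + s^3 - s^2 - 1.
Check for roots in GF(3): m(0) = 2; m(1) = 1; m(2) = 2.
No roots, so no linear factors.
Monic irreducibles of degree 2 over GF(3): s^2 + 1, s^2 + s - 1, s^2 - s - 1.
None of them divide m (all give nonzero remainder).
Degree-3 irreducible divisors: test the 8 monic irreducibles of degree 3 over GF(3).
None of them divide m (all give nonzero remainder).
No irreducible factor of degree ≤ 3 exists, so m is irreducible over GF(3).

Yes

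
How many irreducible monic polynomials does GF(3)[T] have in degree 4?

18

x^(3^4) − x is the product of all monic irreducibles of degree dividing 4; Möbius inversion gives N = (1/4) Σ μ(4/d)·3^d.
Divisors of 4: 1, 2, 4; μ(4/d) for each: 0, -1, 1.
Σ = − 3^2 + 3^4 = 72.
N = 72/4 = 18.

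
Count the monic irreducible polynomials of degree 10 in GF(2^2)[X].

104754

Gauss's count: N_{4}(10) = (1/10) Σ_{d|10} μ(10/d)·4^d.
Divisors of 10: 1, 2, 5, 10; μ(10/d) for each: 1, -1, -1, 1.
Σ = 4^1 − 4^2 − 4^5 + 4^10 = 1047540.
N = 1047540/10 = 104754.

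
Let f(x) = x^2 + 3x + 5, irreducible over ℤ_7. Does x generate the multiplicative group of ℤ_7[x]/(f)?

|GF(7^2)^×| = 7^2 − 1 = 48. Prime factorization: 48 = 2^4·3.
f is primitive ⇔ x has order 48 in GF(7)[x]/(f), i.e. x^(48/q) ≠ 1 for each prime q | 48.
x^(24) mod f = 6.
x^(16) mod f = 4.
None equal 1, so x has full order 48; f is primitive.

Yes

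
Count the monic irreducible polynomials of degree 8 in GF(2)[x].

x^(2^8) − x is the product of all monic irreducibles of degree dividing 8; Möbius inversion gives N = (1/8) Σ μ(8/d)·2^d.
Divisors of 8: 1, 2, 4, 8; μ(8/d) for each: 0, 0, -1, 1.
Σ = − 2^4 + 2^8 = 240.
N = 240/8 = 30.

30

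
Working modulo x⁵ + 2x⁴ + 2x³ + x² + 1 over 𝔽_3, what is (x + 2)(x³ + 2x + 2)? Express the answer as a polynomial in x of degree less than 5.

x^4 + 2x^3 + 2x^2 + 1

Multiply in 𝔽_3[x]: (x + 2)·(x³ + 2x + 2) = x⁴ + 2x³ + 2x² + 1.
Reduced: x⁴ + 2x³ + 2x² + 1.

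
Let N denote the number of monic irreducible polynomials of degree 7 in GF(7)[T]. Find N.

By the necklace-counting formula, N_7(7) = (1/7) Σ_{d|7} μ(7/d)·7^d.
Divisors of 7: 1, 7; μ(7/d) for each: -1, 1.
Σ = − 7^1 + 7^7 = 823536.
N = 823536/7 = 117648.

117648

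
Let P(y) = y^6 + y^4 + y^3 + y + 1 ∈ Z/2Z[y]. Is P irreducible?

Yes

Check for roots in Z/2Z: P(0) = 1; P(1) = 1.
No roots, so no linear factors.
Monic irreducibles of degree 2 over GF(2): y^2 + y + 1.
None of them divide P (all give nonzero remainder).
Monic irreducibles of degree 3 over GF(2): y^3 + y + 1, y^3 + y^2 + 1.
None of them divide P (all give nonzero remainder).
No irreducible factor of degree ≤ 3 exists, so P is irreducible over GF(2).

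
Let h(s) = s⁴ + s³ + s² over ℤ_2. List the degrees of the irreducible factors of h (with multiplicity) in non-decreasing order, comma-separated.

Roots in ℤ_2: h(0) = 0 → root; h(1) = 1.
Linear factors from roots: (s).
Complete factorization: h(s) = (s)^2·(s² + s + 1).
Factor degrees with multiplicity: 1 + 1 + 2 = 4.

1, 1, 2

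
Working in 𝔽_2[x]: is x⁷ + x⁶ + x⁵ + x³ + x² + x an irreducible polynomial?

No

Write P(x) = x⁷ + x⁶ + x⁵ + x³ + x² + x.
Check for roots in 𝔽_2: P(0) = 0 → root; P(1) = 0 → root.
P(0) = 0, so (x) divides P(x); P is reducible.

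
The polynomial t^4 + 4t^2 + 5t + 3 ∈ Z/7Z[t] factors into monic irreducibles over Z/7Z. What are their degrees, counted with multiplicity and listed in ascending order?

Write f(t) = t^4 + 4t^2 + 5t + 3.
Linear factors from roots: (t + 3).
Complete factorization: f(t) = (t + 3)·(t^3 + 4t^2 + 6t + 1).
Factor degrees with multiplicity: 1 + 3 = 4.

1, 3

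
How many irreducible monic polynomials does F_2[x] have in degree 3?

By the necklace-counting formula, N_2(3) = (1/3) Σ_{d|3} μ(3/d)·2^d.
Divisors of 3: 1, 3; μ(3/d) for each: -1, 1.
Σ = − 2^1 + 2^3 = 6.
N = 6/3 = 2.

2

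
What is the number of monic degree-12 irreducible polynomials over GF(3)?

x^(3^12) − x is the product of all monic irreducibles of degree dividing 12; Möbius inversion gives N = (1/12) Σ μ(12/d)·3^d.
Divisors of 12: 1, 2, 3, 4, 6, 12; μ(12/d) for each: 0, 1, 0, -1, -1, 1.
Σ = 3^2 − 3^4 − 3^6 + 3^12 = 530640.
N = 530640/12 = 44220.

44220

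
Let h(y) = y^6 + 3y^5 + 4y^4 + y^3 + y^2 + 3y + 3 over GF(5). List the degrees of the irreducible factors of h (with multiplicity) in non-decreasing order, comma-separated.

1, 1, 2, 2

Roots in GF(5): h(0) = 3; h(1) = 1; h(2) = 0 → root; h(3) = 0 → root; h(4) = 2.
Linear factors from roots: (y + 3), (y + 2).
Complete factorization: h(y) = (y + 2)·(y + 3)·(y^2 + y + 2)·(y^2 + 2y + 4).
Factor degrees with multiplicity: 1 + 1 + 2 + 2 = 6.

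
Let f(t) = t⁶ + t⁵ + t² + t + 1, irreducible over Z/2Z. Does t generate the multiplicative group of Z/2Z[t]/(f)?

Yes

|GF(2^6)^×| = 2^6 − 1 = 63. Prime factorization: 63 = 3^2·7.
f is primitive ⇔ t has order 63 in GF(2)[t]/(f), i.e. t^(63/q) ≠ 1 for each prime q | 63.
t^(21) mod f = t⁵ + t³ + t².
t^(9) mod f = t³ + t² + 1.
None equal 1, so t has full order 63; f is primitive.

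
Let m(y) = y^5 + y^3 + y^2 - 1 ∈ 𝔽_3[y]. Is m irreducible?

Check for roots in 𝔽_3: m(0) = 2; m(1) = 2; m(2) = 1.
No roots, so no linear factors.
Monic irreducibles of degree 2 over GF(3): y^2 + 1, y^2 + y - 1, y^2 - y - 1.
None of them divide m (all give nonzero remainder).
No irreducible factor of degree ≤ 2 exists, so m is irreducible over GF(3).

Yes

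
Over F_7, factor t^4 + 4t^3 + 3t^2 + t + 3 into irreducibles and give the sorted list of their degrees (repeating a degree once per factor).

Write g(t) = t^4 + 4t^3 + 3t^2 + t + 3.
Linear factors from roots: (t + 3).
Complete factorization: g(t) = (t + 3)·(t^3 + t^2 + 1).
Factor degrees with multiplicity: 1 + 3 = 4.

1, 3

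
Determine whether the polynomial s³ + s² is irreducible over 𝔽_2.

Write f(s) = s³ + s².
Check for roots in 𝔽_2: f(0) = 0 → root; f(1) = 0 → root.
f(0) = 0, so (s) divides f(s); f is reducible.

No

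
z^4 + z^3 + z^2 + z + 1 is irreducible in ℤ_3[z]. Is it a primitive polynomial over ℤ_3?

No

Write f(z) = z^4 + z^3 + z^2 + z + 1.
|GF(3^4)^×| = 3^4 − 1 = 80. Prime factorization: 80 = 2^4·5.
f is primitive ⇔ z has order 80 in GF(3)[z]/(f), i.e. z^(80/q) ≠ 1 for each prime q | 80.
z^(40) mod f = 1
z^(16) mod f = z.
Since z^(40) = 1, the order of z divides 40 < 80; not primitive.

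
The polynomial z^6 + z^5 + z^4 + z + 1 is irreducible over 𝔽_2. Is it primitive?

Yes

Write f(z) = z^6 + z^5 + z^4 + z + 1.
|GF(2^6)^×| = 2^6 − 1 = 63. Prime factorization: 63 = 3^2·7.
f is primitive ⇔ z has order 63 in GF(2)[z]/(f), i.e. z^(63/q) ≠ 1 for each prime q | 63.
z^(21) mod f = z^4 + z^3 + 1.
z^(9) mod f = z^5 + z^2 + z + 1.
None equal 1, so z has full order 63; f is primitive.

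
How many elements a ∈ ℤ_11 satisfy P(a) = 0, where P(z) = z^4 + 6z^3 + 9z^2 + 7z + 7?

2

Evaluate at each of the 11 elements of ℤ_11:
P(0) = 7; P(1) = 8; P(2) = 0 → root; P(3) = 0 → root; P(4) = 5; P(5) = 3; P(6) = 6; P(7) = 6; P(8) = 8; P(9) = 8; P(10) = 4.
Roots: {2, 3}.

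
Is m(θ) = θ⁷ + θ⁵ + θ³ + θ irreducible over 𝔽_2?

No

Check for roots in 𝔽_2: m(0) = 0 → root; m(1) = 0 → root.
m(0) = 0, so (θ) divides m(θ); m is reducible.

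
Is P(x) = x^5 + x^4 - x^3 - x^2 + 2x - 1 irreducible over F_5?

Check for roots in F_5: P(0) = 4; P(1) = 1; P(2) = 4; P(3) = 3; P(4) = 2.
No roots, so no linear factors.
Degree-2 irreducible divisors: test the 10 monic irreducibles of degree 2 over GF(5).
None of them divide P (all give nonzero remainder).
No irreducible factor of degree ≤ 2 exists, so P is irreducible over GF(5).

Yes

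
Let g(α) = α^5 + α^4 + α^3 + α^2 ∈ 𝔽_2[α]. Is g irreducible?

No

Check for roots in 𝔽_2: g(0) = 0 → root; g(1) = 0 → root.
g(0) = 0, so (α) divides g(α); g is reducible.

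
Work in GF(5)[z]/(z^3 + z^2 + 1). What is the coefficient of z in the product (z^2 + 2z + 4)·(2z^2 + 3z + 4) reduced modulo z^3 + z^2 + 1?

Multiply in GF(5)[z]: (z^2 + 2z + 4)·(2z^2 + 3z + 4) = 2z^4 + 2z^3 + 3z^2 + 1.
Reduce using z^3 ≡ 4z^2 + 4 (mod z^3 + z^2 + 1).
Reduced: 3z^2 + 3z + 1.

3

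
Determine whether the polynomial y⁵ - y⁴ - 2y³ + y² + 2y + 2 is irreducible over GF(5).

Write h(y) = y⁵ - y⁴ - 2y³ + y² + 2y + 2.
Check for roots in GF(5): h(0) = 2; h(1) = 3; h(2) = 0 → root; h(3) = 0 → root; h(4) = 1.
h(2) = 0, so (y − 2) divides h(y); h is reducible.

No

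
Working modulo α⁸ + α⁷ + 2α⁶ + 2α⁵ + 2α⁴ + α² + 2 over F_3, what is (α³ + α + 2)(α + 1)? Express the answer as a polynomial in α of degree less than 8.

Multiply in F_3[α]: (α³ + α + 2)·(α + 1) = α⁴ + α³ + α² + 2.
Reduced: α⁴ + α³ + α² + 2.

α^4 + α^3 + α^2 + 2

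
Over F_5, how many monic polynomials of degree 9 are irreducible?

217000

Gauss's count: N_{5}(9) = (1/9) Σ_{d|9} μ(9/d)·5^d.
Divisors of 9: 1, 3, 9; μ(9/d) for each: 0, -1, 1.
Σ = − 5^3 + 5^9 = 1953000.
N = 1953000/9 = 217000.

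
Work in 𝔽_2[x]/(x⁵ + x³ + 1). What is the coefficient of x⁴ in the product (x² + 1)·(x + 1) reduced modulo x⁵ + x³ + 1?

0

Multiply in 𝔽_2[x]: (x² + 1)·(x + 1) = x³ + x² + x + 1.
Reduced: x³ + x² + x + 1.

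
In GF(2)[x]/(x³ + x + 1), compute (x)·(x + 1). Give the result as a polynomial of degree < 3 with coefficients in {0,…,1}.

x^2 + x

Multiply in GF(2)[x]: (x)·(x + 1) = x² + x.
Reduced: x² + x.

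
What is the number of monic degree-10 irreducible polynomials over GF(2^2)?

Gauss's count: N_{4}(10) = (1/10) Σ_{d|10} μ(10/d)·4^d.
Divisors of 10: 1, 2, 5, 10; μ(10/d) for each: 1, -1, -1, 1.
Σ = 4^1 − 4^2 − 4^5 + 4^10 = 1047540.
N = 1047540/10 = 104754.

104754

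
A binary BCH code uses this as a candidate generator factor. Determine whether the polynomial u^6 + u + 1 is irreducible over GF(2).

Write h(u) = u^6 + u + 1.
Check for roots in GF(2): h(0) = 1; h(1) = 1.
No roots, so no linear factors.
Monic irreducibles of degree 2 over GF(2): u^2 + u + 1.
None of them divide h (all give nonzero remainder).
Monic irreducibles of degree 3 over GF(2): u^3 + u + 1, u^3 + u^2 + 1.
None of them divide h (all give nonzero remainder).
No irreducible factor of degree ≤ 3 exists, so h is irreducible over GF(2).

Yes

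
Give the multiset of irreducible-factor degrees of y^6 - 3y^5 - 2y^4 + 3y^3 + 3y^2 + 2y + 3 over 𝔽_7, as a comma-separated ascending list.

Write g(y) = y^6 - 3y^5 - 2y^4 + 3y^3 + 3y^2 + 2y + 3.
Linear factors from roots: (y - 1), (y - 2), (y + 3).
Complete factorization: g(y) = (y + 3)·(y - 2)·(y - 1)^2·(y^2 - 2y + 3).
Factor degrees with multiplicity: 1 + 1 + 1 + 1 + 2 = 6.

1, 1, 1, 1, 2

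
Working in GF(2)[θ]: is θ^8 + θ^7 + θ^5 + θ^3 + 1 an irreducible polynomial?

Write P(θ) = θ^8 + θ^7 + θ^5 + θ^3 + 1.
Check for roots in GF(2): P(0) = 1; P(1) = 1.
No roots, so no linear factors.
Monic irreducibles of degree 2 over GF(2): θ^2 + θ + 1.
None of them divide P (all give nonzero remainder).
Monic irreducibles of degree 3 over GF(2): θ^3 + θ + 1, θ^3 + θ^2 + 1.
None of them divide P (all give nonzero remainder).
Monic irreducibles of degree 4 over GF(2): θ^4 + θ + 1, θ^4 + θ^3 + 1, θ^4 + θ^3 + θ^2 + θ + 1.
None of them divide P (all give nonzero remainder).
No irreducible factor of degree ≤ 4 exists, so P is irreducible over GF(2).

Yes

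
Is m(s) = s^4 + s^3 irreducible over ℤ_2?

Check for roots in ℤ_2: m(0) = 0 → root; m(1) = 0 → root.
m(0) = 0, so (s) divides m(s); m is reducible.

No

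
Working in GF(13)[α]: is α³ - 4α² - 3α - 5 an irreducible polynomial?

Write f(α) = α³ - 4α² - 3α - 5.
Check each element of GF(13) for a root: f(0)=8, f(1)=2, f(2)=7, f(3)=3, f(4)=9, f(5)=5, f(6)=10, f(7)=4, f(8)=6, f(9)=9, f(10)=6, f(11)=3, f(12)=6.
No roots. A degree-3 polynomial over a field with no linear factor is irreducible.

Yes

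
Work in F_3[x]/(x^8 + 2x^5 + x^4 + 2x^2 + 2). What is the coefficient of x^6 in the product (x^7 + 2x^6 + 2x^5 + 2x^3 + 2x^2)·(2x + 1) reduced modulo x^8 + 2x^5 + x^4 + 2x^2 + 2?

0

Multiply in F_3[x]: (x^7 + 2x^6 + 2x^5 + 2x^3 + 2x^2)·(2x + 1) = 2x^8 + 2x^7 + 2x^5 + x^4 + 2x^2.
Reduce using x^8 ≡ x^5 + 2x^4 + x^2 + 1 (mod x^8 + 2x^5 + x^4 + 2x^2 + 2).
Reduced: 2x^7 + x^5 + 2x^4 + x^2 + 2.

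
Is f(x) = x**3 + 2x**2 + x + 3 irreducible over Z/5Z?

Check for roots in Z/5Z: f(0) = 3; f(1) = 2; f(2) = 1; f(3) = 1; f(4) = 3.
No roots. A degree-3 polynomial over a field with no linear factor is irreducible.

Yes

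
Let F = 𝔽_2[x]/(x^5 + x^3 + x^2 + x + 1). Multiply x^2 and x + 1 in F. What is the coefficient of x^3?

Multiply in 𝔽_2[x]: (x^2)·(x + 1) = x^3 + x^2.
Reduced: x^3 + x^2.

1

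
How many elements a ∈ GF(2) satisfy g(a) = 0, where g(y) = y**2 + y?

2

Evaluate at each of the 2 elements of GF(2):
g(0) = 0 → root; g(1) = 0 → root.
Roots: {0, 1}.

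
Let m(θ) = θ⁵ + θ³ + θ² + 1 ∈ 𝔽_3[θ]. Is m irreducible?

No

Check for roots in 𝔽_3: m(0) = 1; m(1) = 1; m(2) = 0 → root.
m(2) = 0, so (θ − 2) divides m(θ); m is reducible.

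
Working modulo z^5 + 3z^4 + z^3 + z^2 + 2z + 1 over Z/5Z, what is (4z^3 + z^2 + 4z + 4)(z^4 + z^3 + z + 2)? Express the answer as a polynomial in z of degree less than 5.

4z^4 + 4z^2 + 1

Multiply in Z/5Z[z]: (4z^3 + z^2 + 4z + 4)·(z^4 + z^3 + z + 2) = 4z^7 + 2z^4 + 3z^3 + z^2 + 2z + 3.
Reduce using z^5 ≡ 2z^4 + 4z^3 + 4z^2 + 3z + 4 (mod z^5 + 3z^4 + z^3 + z^2 + 2z + 1).
Reduced: 4z^4 + 4z^2 + 1.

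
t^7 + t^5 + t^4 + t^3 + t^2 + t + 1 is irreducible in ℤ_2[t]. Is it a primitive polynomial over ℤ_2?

Write f(t) = t^7 + t^5 + t^4 + t^3 + t^2 + t + 1.
|GF(2^7)^×| = 2^7 − 1 = 127. Prime factorization: 127 = 127.
f is primitive ⇔ t has order 127 in GF(2)[t]/(f), i.e. t^(127/q) ≠ 1 for each prime q | 127.
t^(1) mod f = t.
None equal 1, so t has full order 127; f is primitive.

Yes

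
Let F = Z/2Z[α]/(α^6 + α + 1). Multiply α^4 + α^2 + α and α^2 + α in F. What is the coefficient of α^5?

1

Multiply in Z/2Z[α]: (α^4 + α^2 + α)·(α^2 + α) = α^6 + α^5 + α^4 + α^2.
Reduce using α^6 ≡ α + 1 (mod α^6 + α + 1).
Reduced: α^5 + α^4 + α^2 + α + 1.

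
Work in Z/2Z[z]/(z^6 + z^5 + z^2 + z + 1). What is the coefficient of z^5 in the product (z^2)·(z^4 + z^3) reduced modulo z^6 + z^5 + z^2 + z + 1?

0

Multiply in Z/2Z[z]: (z^2)·(z^4 + z^3) = z^6 + z^5.
Reduce using z^6 ≡ z^5 + z^2 + z + 1 (mod z^6 + z^5 + z^2 + z + 1).
Reduced: z^2 + z + 1.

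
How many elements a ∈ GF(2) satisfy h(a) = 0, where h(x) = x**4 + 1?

1

Evaluate at each of the 2 elements of GF(2):
h(0) = 1; h(1) = 0 → root.
Roots: {1}.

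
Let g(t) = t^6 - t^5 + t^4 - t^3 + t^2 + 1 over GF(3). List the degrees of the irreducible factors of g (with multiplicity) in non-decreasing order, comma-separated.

Roots in GF(3): g(0) = 1; g(1) = 2; g(2) = 0 → root.
Linear factors from roots: (t + 1).
Complete factorization: g(t) = (t + 1)·(t^2 + 1)·(t^3 + t^2 - t + 1).
Factor degrees with multiplicity: 1 + 2 + 3 = 6.

1, 2, 3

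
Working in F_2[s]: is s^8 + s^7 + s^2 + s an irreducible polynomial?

Write m(s) = s^8 + s^7 + s^2 + s.
Check for roots in F_2: m(0) = 0 → root; m(1) = 0 → root.
m(0) = 0, so (s) divides m(s); m is reducible.

No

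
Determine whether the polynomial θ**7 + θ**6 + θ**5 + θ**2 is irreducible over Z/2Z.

Write P(θ) = θ**7 + θ**6 + θ**5 + θ**2.
Check for roots in Z/2Z: P(0) = 0 → root; P(1) = 0 → root.
P(0) = 0, so (θ) divides P(θ); P is reducible.

No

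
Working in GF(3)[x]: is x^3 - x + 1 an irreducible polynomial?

Yes

Write g(x) = x^3 - x + 1.
Check for roots in GF(3): g(0) = 1; g(1) = 1; g(2) = 1.
No roots. A degree-3 polynomial over a field with no linear factor is irreducible.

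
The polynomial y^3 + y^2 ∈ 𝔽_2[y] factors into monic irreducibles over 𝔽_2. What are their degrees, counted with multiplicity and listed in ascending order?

1, 1, 1

Write f(y) = y^3 + y^2.
Roots in 𝔽_2: f(0) = 0 → root; f(1) = 0 → root.
Linear factors from roots: (y), (y + 1).
Complete factorization: f(y) = (y + 1)·(y)^2.
Factor degrees with multiplicity: 1 + 1 + 1 = 3.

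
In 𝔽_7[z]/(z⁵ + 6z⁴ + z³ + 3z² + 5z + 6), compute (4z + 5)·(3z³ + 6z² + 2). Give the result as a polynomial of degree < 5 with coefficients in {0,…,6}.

5z^4 + 4z^3 + 2z^2 + z + 3

Multiply in 𝔽_7[z]: (4z + 5)·(3z³ + 6z² + 2) = 5z⁴ + 4z³ + 2z² + z + 3.
Reduced: 5z⁴ + 4z³ + 2z² + z + 3.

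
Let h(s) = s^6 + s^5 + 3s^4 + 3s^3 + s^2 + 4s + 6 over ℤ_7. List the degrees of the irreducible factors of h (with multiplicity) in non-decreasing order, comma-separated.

Linear factors from roots: (s + 4), (s + 3).
Complete factorization: h(s) = (s + 3)·(s + 4)·(s^2 + 4s + 5)^2.
Factor degrees with multiplicity: 1 + 1 + 2 + 2 = 6.

1, 1, 2, 2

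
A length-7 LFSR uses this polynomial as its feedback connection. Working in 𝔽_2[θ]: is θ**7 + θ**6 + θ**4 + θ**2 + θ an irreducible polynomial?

Write P(θ) = θ**7 + θ**6 + θ**4 + θ**2 + θ.
Check for roots in 𝔽_2: P(0) = 0 → root; P(1) = 1.
P(0) = 0, so (θ) divides P(θ); P is reducible.

No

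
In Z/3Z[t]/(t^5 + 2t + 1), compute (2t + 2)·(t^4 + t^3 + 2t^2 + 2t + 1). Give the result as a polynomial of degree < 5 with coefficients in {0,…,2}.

Multiply in Z/3Z[t]: (2t + 2)·(t^4 + t^3 + 2t^2 + 2t + 1) = 2t^5 + t^4 + 2t^2 + 2.
Reduce using t^5 ≡ t + 2 (mod t^5 + 2t + 1).
Reduced: t^4 + 2t^2 + 2t.

t^4 + 2t^2 + 2t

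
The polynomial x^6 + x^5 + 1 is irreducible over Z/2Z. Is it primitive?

Yes

Write f(x) = x^6 + x^5 + 1.
|GF(2^6)^×| = 2^6 − 1 = 63. Prime factorization: 63 = 3^2·7.
f is primitive ⇔ x has order 63 in GF(2)[x]/(f), i.e. x^(63/q) ≠ 1 for each prime q | 63.
x^(21) mod f = x^5 + x^4 + x^3 + 1.
x^(9) mod f = x^5 + x^3 + x^2 + x + 1.
None equal 1, so x has full order 63; f is primitive.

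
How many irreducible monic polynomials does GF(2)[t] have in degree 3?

2

The number of monic irreducibles of degree 3 over GF(2) is (1/3)·Σ_{d∣3} μ(3/d) 2^d.
Divisors of 3: 1, 3; μ(3/d) for each: -1, 1.
Σ = − 2^1 + 2^3 = 6.
N = 6/3 = 2.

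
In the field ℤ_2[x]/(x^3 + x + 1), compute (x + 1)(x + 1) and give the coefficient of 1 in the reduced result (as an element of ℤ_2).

1

Multiply in ℤ_2[x]: (x + 1)·(x + 1) = x^2 + 1.
Reduced: x^2 + 1.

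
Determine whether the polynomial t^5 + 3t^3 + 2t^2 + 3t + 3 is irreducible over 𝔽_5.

Yes

Write h(t) = t^5 + 3t^3 + 2t^2 + 3t + 3.
Check for roots in 𝔽_5: h(0) = 3; h(1) = 2; h(2) = 3; h(3) = 4; h(4) = 3.
No roots, so no linear factors.
Degree-2 irreducible divisors: test the 10 monic irreducibles of degree 2 over GF(5).
None of them divide h (all give nonzero remainder).
No irreducible factor of degree ≤ 2 exists, so h is irreducible over GF(5).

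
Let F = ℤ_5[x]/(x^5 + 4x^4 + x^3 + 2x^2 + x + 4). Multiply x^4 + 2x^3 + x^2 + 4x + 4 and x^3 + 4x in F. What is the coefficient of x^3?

4

Multiply in ℤ_5[x]: (x^4 + 2x^3 + x^2 + 4x + 4)·(x^3 + 4x) = x^7 + 2x^6 + 2x^4 + 3x^3 + x^2 + x.
Reduce using x^5 ≡ x^4 + 4x^3 + 3x^2 + 4x + 1 (mod x^5 + 4x^4 + x^3 + 2x^2 + x + 4).
Reduced: 4x^4 + 4x^3 + 2x + 2.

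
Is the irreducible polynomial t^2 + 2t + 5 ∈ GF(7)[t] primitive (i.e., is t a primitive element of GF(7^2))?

Yes

Write f(t) = t^2 + 2t + 5.
|GF(7^2)^×| = 7^2 − 1 = 48. Prime factorization: 48 = 2^4·3.
f is primitive ⇔ t has order 48 in GF(7)[t]/(f), i.e. t^(48/q) ≠ 1 for each prime q | 48.
t^(24) mod f = 6.
t^(16) mod f = 4.
None equal 1, so t has full order 48; f is primitive.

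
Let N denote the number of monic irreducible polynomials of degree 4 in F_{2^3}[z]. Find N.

Gauss's count: N_{8}(4) = (1/4) Σ_{d|4} μ(4/d)·8^d.
Divisors of 4: 1, 2, 4; μ(4/d) for each: 0, -1, 1.
Σ = − 8^2 + 8^4 = 4032.
N = 4032/4 = 1008.

1008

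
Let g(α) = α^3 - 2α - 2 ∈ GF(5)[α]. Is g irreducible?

Yes

Check for roots in GF(5): g(0) = 3; g(1) = 2; g(2) = 2; g(3) = 4; g(4) = 4.
No roots. A degree-3 polynomial over a field with no linear factor is irreducible.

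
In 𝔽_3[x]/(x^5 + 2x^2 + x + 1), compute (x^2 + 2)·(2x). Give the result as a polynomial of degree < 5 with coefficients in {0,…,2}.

Multiply in 𝔽_3[x]: (x^2 + 2)·(2x) = 2x^3 + x.
Reduced: 2x^3 + x.

2x^3 + x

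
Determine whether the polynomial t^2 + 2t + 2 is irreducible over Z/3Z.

Write P(t) = t^2 + 2t + 2.
Check for roots in Z/3Z: P(0) = 2; P(1) = 2; P(2) = 1.
No roots. A degree-2 polynomial over a field with no linear factor is irreducible.

Yes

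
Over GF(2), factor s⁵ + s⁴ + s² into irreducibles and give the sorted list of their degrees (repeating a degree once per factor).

Write g(s) = s⁵ + s⁴ + s².
Roots in GF(2): g(0) = 0 → root; g(1) = 1.
Linear factors from roots: (s).
Complete factorization: g(s) = (s)^2·(s³ + s² + 1).
Factor degrees with multiplicity: 1 + 1 + 3 = 5.

1, 1, 3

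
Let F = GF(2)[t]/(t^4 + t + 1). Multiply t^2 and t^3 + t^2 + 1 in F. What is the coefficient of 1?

Multiply in GF(2)[t]: (t^2)·(t^3 + t^2 + 1) = t^5 + t^4 + t^2.
Reduce using t^4 ≡ t + 1 (mod t^4 + t + 1).
Reduced: 1.

1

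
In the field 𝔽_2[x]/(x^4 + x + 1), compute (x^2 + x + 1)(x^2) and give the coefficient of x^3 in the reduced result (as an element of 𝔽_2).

Multiply in 𝔽_2[x]: (x^2 + x + 1)·(x^2) = x^4 + x^3 + x^2.
Reduce using x^4 ≡ x + 1 (mod x^4 + x + 1).
Reduced: x^3 + x^2 + x + 1.

1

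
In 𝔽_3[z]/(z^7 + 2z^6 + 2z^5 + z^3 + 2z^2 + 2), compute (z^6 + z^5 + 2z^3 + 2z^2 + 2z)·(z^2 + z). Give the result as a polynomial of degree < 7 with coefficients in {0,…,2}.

2z^6 + 2z^5 + 2z^3 + 2z^2 + z

Multiply in 𝔽_3[z]: (z^6 + z^5 + 2z^3 + 2z^2 + 2z)·(z^2 + z) = z^8 + 2z^7 + z^6 + 2z^5 + z^4 + z^3 + 2z^2.
Reduce using z^7 ≡ z^6 + z^5 + 2z^3 + z^2 + 1 (mod z^7 + 2z^6 + 2z^5 + z^3 + 2z^2 + 2).
Reduced: 2z^6 + 2z^5 + 2z^3 + 2z^2 + z.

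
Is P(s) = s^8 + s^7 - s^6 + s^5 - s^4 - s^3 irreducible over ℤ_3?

Check for roots in ℤ_3: P(0) = 0 → root; P(1) = 0 → root; P(2) = 1.
P(0) = 0, so (s) divides P(s); P is reducible.

No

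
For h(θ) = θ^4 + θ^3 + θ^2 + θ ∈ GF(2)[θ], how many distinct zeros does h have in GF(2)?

Evaluate at each of the 2 elements of GF(2):
h(0) = 0 → root; h(1) = 0 → root.
Roots: {0, 1}.

2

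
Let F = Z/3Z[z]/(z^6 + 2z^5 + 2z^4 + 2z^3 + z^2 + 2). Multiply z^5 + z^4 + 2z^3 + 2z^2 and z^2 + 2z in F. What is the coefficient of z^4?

2

Multiply in Z/3Z[z]: (z^5 + z^4 + 2z^3 + 2z^2)·(z^2 + 2z) = z^7 + z^5 + z^3.
Reduce using z^6 ≡ z^5 + z^4 + z^3 + 2z^2 + 1 (mod z^6 + 2z^5 + 2z^4 + 2z^3 + z^2 + 2).
Reduced: 2z^4 + z^3 + 2z^2 + z + 1.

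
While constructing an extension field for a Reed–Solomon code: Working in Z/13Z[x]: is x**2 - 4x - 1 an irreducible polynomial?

Yes

Write f(x) = x**2 - 4x - 1.
Check each element of Z/13Z for a root: f(0)=12, f(1)=9, f(2)=8, f(3)=9, f(4)=12, f(5)=4, f(6)=11, f(7)=7, f(8)=5, f(9)=5, f(10)=7, f(11)=11, f(12)=4.
No roots. A degree-2 polynomial over a field with no linear factor is irreducible.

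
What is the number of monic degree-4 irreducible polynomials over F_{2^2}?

Gauss's count: N_{4}(4) = (1/4) Σ_{d|4} μ(4/d)·4^d.
Divisors of 4: 1, 2, 4; μ(4/d) for each: 0, -1, 1.
Σ = − 4^2 + 4^4 = 240.
N = 240/4 = 60.

60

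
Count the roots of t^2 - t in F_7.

Write g(t) = t^2 - t.
Evaluate at each of the 7 elements of F_7:
g(0) = 0 → root; g(1) = 0 → root; g(2) = 2; g(3) = 6; g(4) = 5; g(5) = 6; g(6) = 2.
Roots: {0, 1}.

2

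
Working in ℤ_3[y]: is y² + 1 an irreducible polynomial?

Yes

Write P(y) = y² + 1.
Check for roots in ℤ_3: P(0) = 1; P(1) = 2; P(2) = 2.
No roots. A degree-2 polynomial over a field with no linear factor is irreducible.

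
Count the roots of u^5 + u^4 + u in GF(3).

2

Write h(u) = u^5 + u^4 + u.
Evaluate at each of the 3 elements of GF(3):
h(0) = 0 → root; h(1) = 0 → root; h(2) = 2.
Roots: {0, 1}.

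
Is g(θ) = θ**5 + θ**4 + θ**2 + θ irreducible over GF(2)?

Check for roots in GF(2): g(0) = 0 → root; g(1) = 0 → root.
g(0) = 0, so (θ) divides g(θ); g is reducible.

No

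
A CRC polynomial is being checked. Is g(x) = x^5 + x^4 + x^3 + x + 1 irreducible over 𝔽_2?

Yes

Check for roots in 𝔽_2: g(0) = 1; g(1) = 1.
No roots, so no linear factors.
Monic irreducibles of degree 2 over GF(2): x^2 + x + 1.
None of them divide g (all give nonzero remainder).
No irreducible factor of degree ≤ 2 exists, so g is irreducible over GF(2).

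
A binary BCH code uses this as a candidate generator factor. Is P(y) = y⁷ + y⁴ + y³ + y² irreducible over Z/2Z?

Check for roots in Z/2Z: P(0) = 0 → root; P(1) = 0 → root.
P(0) = 0, so (y) divides P(y); P is reducible.

No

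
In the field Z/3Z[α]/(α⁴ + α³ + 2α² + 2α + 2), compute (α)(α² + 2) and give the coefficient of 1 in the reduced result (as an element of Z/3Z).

0

Multiply in Z/3Z[α]: (α)·(α² + 2) = α³ + 2α.
Reduced: α³ + 2α.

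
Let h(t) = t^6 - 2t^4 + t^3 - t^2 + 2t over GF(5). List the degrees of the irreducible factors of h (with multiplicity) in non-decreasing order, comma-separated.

1, 1, 1, 3

Roots in GF(5): h(0) = 0 → root; h(1) = 1; h(2) = 0 → root; h(3) = 1; h(4) = 0 → root.
Linear factors from roots: (t), (t - 2), (t + 1).
Complete factorization: h(t) = (t)·(t + 1)·(t - 2)·(t^3 + t^2 + t - 1).
Factor degrees with multiplicity: 1 + 1 + 1 + 3 = 6.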